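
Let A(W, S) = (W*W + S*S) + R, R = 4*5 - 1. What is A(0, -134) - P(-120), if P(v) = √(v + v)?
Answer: 17975 - 4*I*√15 ≈ 17975.0 - 15.492*I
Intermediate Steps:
P(v) = √2*√v (P(v) = √(2*v) = √2*√v)
R = 19 (R = 20 - 1 = 19)
A(W, S) = 19 + S² + W² (A(W, S) = (W*W + S*S) + 19 = (W² + S²) + 19 = (S² + W²) + 19 = 19 + S² + W²)
A(0, -134) - P(-120) = (19 + (-134)² + 0²) - √2*√(-120) = (19 + 17956 + 0) - √2*2*I*√30 = 17975 - 4*I*√15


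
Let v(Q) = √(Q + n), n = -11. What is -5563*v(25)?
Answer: -5563*√14 ≈ -20815.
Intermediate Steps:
v(Q) = √(-11 + Q) (v(Q) = √(Q - 11) = √(-11 + Q))
-5563*v(25) = -5563*√(-11 + 25) = -5563*√14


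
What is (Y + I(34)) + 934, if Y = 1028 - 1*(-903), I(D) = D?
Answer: 2899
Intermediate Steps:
Y = 1931 (Y = 1028 + 903 = 1931)
(Y + I(34)) + 934 = (1931 + 34) + 934 = 1965 + 934 = 2899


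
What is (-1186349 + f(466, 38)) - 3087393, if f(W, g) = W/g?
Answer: -81200865/19 ≈ -4.2737e+6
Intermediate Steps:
(-1186349 + f(466, 38)) - 3087393 = (-1186349 + 466/38) - 3087393 = (-1186349 + 466*(1/38)) - 3087393 = (-1186349 + 233/19) - 3087393 = -22540398/19 - 3087393 = -81200865/19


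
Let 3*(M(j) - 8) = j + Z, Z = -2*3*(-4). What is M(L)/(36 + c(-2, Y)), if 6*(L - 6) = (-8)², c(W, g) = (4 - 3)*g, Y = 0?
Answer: 97/162 ≈ 0.59877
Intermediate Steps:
c(W, g) = g (c(W, g) = 1*g = g)
Z = 24 (Z = -6*(-4) = 24)
L = 50/3 (L = 6 + (⅙)*(-8)² = 6 + (⅙)*64 = 6 + 32/3 = 50/3 ≈ 16.667)
M(j) = 16 + j/3 (M(j) = 8 + (j + 24)/3 = 8 + (24 + j)/3 = 8 + (8 + j/3) = 16 + j/3)
M(L)/(36 + c(-2, Y)) = (16 + (⅓)*(50/3))/(36 + 0) = (16 + 50/9)/36 = (194/9)*(1/36) = 97/162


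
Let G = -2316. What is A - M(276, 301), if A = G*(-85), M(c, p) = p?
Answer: 196559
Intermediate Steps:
A = 196860 (A = -2316*(-85) = 196860)
A - M(276, 301) = 196860 - 1*301 = 196860 - 301 = 196559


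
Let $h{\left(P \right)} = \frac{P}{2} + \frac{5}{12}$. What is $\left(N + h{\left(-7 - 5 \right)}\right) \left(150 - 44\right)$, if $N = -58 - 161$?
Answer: $- \frac{142835}{6} \approx -23806.0$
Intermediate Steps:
$N = -219$ ($N = -58 - 161 = -219$)
$h{\left(P \right)} = \frac{5}{12} + \frac{P}{2}$ ($h{\left(P \right)} = P \frac{1}{2} + 5 \cdot \frac{1}{12} = \frac{P}{2} + \frac{5}{12} = \frac{5}{12} + \frac{P}{2}$)
$\left(N + h{\left(-7 - 5 \right)}\right) \left(150 - 44\right) = \left(-219 + \left(\frac{5}{12} + \frac{-7 - 5}{2}\right)\right) \left(150 - 44\right) = \left(-219 + \left(\frac{5}{12} + \frac{-7 - 5}{2}\right)\right) 106 = \left(-219 + \left(\frac{5}{12} + \frac{1}{2} \left(-12\right)\right)\right) 106 = \left(-219 + \left(\frac{5}{12} - 6\right)\right) 106 = \left(-219 - \frac{67}{12}\right) 106 = \left(- \frac{2695}{12}\right) 106 = - \frac{142835}{6}$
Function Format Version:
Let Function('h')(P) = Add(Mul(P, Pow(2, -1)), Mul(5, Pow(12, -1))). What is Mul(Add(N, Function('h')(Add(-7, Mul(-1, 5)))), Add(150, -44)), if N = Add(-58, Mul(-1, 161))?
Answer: Rational(-142835, 6) ≈ -23806.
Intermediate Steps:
N = -219 (N = Add(-58, -161) = -219)
Function('h')(P) = Add(Rational(5, 12), Mul(Rational(1, 2), P)) (Function('h')(P) = Add(Mul(P, Rational(1, 2)), Mul(5, Rational(1, 12))) = Add(Mul(Rational(1, 2), P), Rational(5, 12)) = Add(Rational(5, 12), Mul(Rational(1, 2), P)))
Mul(Add(N, Function('h')(Add(-7, Mul(-1, 5)))), Add(150, -44)) = Mul(Add(-219, Add(Rational(5, 12), Mul(Rational(1, 2), Add(-7, Mul(-1, 5))))), Add(150, -44)) = Mul(Add(-219, Add(Rational(5, 12), Mul(Rational(1, 2), Add(-7, -5)))), 106) = Mul(Add(-219, Add(Rational(5, 12), Mul(Rational(1, 2), -12))), 106) = Mul(Add(-219, Add(Rational(5, 12), -6)), 106) = Mul(Add(-219, Rational(-67, 12)), 106) = Mul(Rational(-2695, 12), 106) = Rational(-142835, 6)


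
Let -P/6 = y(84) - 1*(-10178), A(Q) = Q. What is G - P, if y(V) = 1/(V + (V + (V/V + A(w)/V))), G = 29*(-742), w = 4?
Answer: 70201313/1775 ≈ 39550.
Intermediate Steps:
G = -21518
y(V) = 1/(1 + 2*V + 4/V) (y(V) = 1/(V + (V + (V/V + 4/V))) = 1/(V + (V + (1 + 4/V))) = 1/(V + (1 + V + 4/V)) = 1/(1 + 2*V + 4/V))
P = -108395763/1775 (P = -6*(84/(4 + 84 + 2*84²) - 1*(-10178)) = -6*(84/(4 + 84 + 2*7056) + 10178) = -6*(84/(4 + 84 + 14112) + 10178) = -6*(84/14200 + 10178) = -6*(84*(1/14200) + 10178) = -6*(21/3550 + 10178) = -6*36131921/3550 = -108395763/1775 ≈ -61068.)
G - P = -21518 - 1*(-108395763/1775) = -21518 + 108395763/1775 = 70201313/1775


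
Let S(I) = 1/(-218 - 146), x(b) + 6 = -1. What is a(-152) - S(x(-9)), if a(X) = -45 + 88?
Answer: 15653/364 ≈ 43.003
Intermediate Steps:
x(b) = -7 (x(b) = -6 - 1 = -7)
a(X) = 43
S(I) = -1/364 (S(I) = 1/(-364) = -1/364)
a(-152) - S(x(-9)) = 43 - 1*(-1/364) = 43 + 1/364 = 15653/364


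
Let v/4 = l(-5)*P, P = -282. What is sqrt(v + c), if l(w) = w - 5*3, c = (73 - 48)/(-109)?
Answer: sqrt(268032635)/109 ≈ 150.20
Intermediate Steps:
c = -25/109 (c = 25*(-1/109) = -25/109 ≈ -0.22936)
l(w) = -15 + w (l(w) = w - 15 = -15 + w)
v = 22560 (v = 4*((-15 - 5)*(-282)) = 4*(-20*(-282)) = 4*5640 = 22560)
sqrt(v + c) = sqrt(22560 - 25/109) = sqrt(2459015/109) = sqrt(268032635)/109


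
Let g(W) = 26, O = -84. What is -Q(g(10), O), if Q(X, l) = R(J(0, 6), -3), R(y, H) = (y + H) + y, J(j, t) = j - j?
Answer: 3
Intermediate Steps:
J(j, t) = 0
R(y, H) = H + 2*y (R(y, H) = (H + y) + y = H + 2*y)
Q(X, l) = -3 (Q(X, l) = -3 + 2*0 = -3 + 0 = -3)
-Q(g(10), O) = -1*(-3) = 3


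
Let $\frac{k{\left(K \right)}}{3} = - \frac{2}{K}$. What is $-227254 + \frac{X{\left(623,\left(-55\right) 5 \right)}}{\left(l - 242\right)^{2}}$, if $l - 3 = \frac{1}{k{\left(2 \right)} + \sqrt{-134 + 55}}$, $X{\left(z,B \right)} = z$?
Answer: $\frac{2 \left(- 2390143945 \sqrt{79} + 25138333247143 i\right)}{- 221235573 i + 21035 \sqrt{79}} \approx -2.2725 \cdot 10^{5} - 9.2387 \cdot 10^{-6} i$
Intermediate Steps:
$k{\left(K \right)} = - \frac{6}{K}$ ($k{\left(K \right)} = 3 \left(- \frac{2}{K}\right) = - \frac{6}{K}$)
$l = 3 + \frac{1}{-3 + i \sqrt{79}}$ ($l = 3 + \frac{1}{- \frac{6}{2} + \sqrt{-134 + 55}} = 3 + \frac{1}{\left(-6\right) \frac{1}{2} + \sqrt{-79}} = 3 + \frac{1}{-3 + i \sqrt{79}} \approx 2.9659 - 0.101 i$)
$-227254 + \frac{X{\left(623,\left(-55\right) 5 \right)}}{\left(l - 242\right)^{2}} = -227254 + \frac{623}{\left(\left(\frac{261}{88} - \frac{i \sqrt{79}}{88}\right) - 242\right)^{2}} = -227254 + \frac{623}{\left(- \frac{21035}{88} - \frac{i \sqrt{79}}{88}\right)^{2}}$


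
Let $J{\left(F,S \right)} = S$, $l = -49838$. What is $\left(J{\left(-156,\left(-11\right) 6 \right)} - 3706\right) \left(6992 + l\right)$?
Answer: $161615112$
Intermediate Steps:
$\left(J{\left(-156,\left(-11\right) 6 \right)} - 3706\right) \left(6992 + l\right) = \left(\left(-11\right) 6 - 3706\right) \left(6992 - 49838\right) = \left(-66 - 3706\right) \left(-42846\right) = \left(-3772\right) \left(-42846\right) = 161615112$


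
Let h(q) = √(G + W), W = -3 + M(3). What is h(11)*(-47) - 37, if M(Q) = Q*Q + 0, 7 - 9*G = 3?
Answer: -37 - 47*√58/3 ≈ -156.31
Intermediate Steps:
G = 4/9 (G = 7/9 - ⅑*3 = 7/9 - ⅓ = 4/9 ≈ 0.44444)
M(Q) = Q² (M(Q) = Q² + 0 = Q²)
W = 6 (W = -3 + 3² = -3 + 9 = 6)
h(q) = √58/3 (h(q) = √(4/9 + 6) = √(58/9) = √58/3)
h(11)*(-47) - 37 = (√58/3)*(-47) - 37 = -47*√58/3 - 37 = -37 - 47*√58/3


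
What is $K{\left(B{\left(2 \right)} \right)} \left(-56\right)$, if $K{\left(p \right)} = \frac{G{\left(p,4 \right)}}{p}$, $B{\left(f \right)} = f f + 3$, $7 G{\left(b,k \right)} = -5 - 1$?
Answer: $\frac{48}{7} \approx 6.8571$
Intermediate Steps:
$G{\left(b,k \right)} = - \frac{6}{7}$ ($G{\left(b,k \right)} = \frac{-5 - 1}{7} = \frac{1}{7} \left(-6\right) = - \frac{6}{7}$)
$B{\left(f \right)} = 3 + f^{2}$ ($B{\left(f \right)} = f^{2} + 3 = 3 + f^{2}$)
$K{\left(p \right)} = - \frac{6}{7 p}$
$K{\left(B{\left(2 \right)} \right)} \left(-56\right) = - \frac{6}{7 \left(3 + 2^{2}\right)} \left(-56\right) = - \frac{6}{7 \left(3 + 4\right)} \left(-56\right) = - \frac{6}{7 \cdot 7} \left(-56\right) = \left(- \frac{6}{7}\right) \frac{1}{7} \left(-56\right) = \left(- \frac{6}{49}\right) \left(-56\right) = \frac{48}{7}$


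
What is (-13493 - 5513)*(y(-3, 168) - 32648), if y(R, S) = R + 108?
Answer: 618512258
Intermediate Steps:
y(R, S) = 108 + R
(-13493 - 5513)*(y(-3, 168) - 32648) = (-13493 - 5513)*((108 - 3) - 32648) = -19006*(105 - 32648) = -19006*(-32543) = 618512258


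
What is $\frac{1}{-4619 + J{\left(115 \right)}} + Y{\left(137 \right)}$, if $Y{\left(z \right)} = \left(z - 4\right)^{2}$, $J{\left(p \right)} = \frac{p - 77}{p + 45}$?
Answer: $\frac{6536103109}{369501} \approx 17689.0$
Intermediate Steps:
$J{\left(p \right)} = \frac{-77 + p}{45 + p}$
$Y{\left(z \right)} = \left(-4 + z\right)^{2}$
$\frac{1}{-4619 + J{\left(115 \right)}} + Y{\left(137 \right)} = \frac{1}{-4619 + \frac{-77 + 115}{45 + 115}} + \left(-4 + 137\right)^{2} = \frac{1}{-4619 + \frac{1}{160} \cdot 38} + 133^{2} = \frac{1}{-4619 + \frac{1}{160} \cdot 38} + 17689 = \frac{1}{-4619 + \frac{19}{80}} + 17689 = \frac{1}{- \frac{369501}{80}} + 17689 = - \frac{80}{369501} + 17689 = \frac{6536103109}{369501}$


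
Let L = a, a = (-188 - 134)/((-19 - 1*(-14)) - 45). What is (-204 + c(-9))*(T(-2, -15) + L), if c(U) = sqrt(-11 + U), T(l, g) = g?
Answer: 43656/25 - 428*I*sqrt(5)/25 ≈ 1746.2 - 38.281*I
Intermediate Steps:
a = 161/25 (a = -322/((-19 + 14) - 45) = -322/(-5 - 45) = -322/(-50) = -322*(-1/50) = 161/25 ≈ 6.4400)
L = 161/25 ≈ 6.4400
(-204 + c(-9))*(T(-2, -15) + L) = (-204 + sqrt(-11 - 9))*(-15 + 161/25) = (-204 + sqrt(-20))*(-214/25) = (-204 + 2*I*sqrt(5))*(-214/25) = 43656/25 - 428*I*sqrt(5)/25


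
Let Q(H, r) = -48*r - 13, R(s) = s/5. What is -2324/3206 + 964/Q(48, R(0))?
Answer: -222914/2977 ≈ -74.879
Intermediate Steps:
R(s) = s/5 (R(s) = s*(⅕) = s/5)
Q(H, r) = -13 - 48*r
-2324/3206 + 964/Q(48, R(0)) = -2324/3206 + 964/(-13 - 48*0/5) = -2324*1/3206 + 964/(-13 - 48*0) = -166/229 + 964/(-13 + 0) = -166/229 + 964/(-13) = -166/229 + 964*(-1/13) = -166/229 - 964/13 = -222914/2977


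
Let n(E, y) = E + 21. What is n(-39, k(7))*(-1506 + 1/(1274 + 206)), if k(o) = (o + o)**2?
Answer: 20059911/740 ≈ 27108.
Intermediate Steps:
k(o) = 4*o**2 (k(o) = (2*o)**2 = 4*o**2)
n(E, y) = 21 + E
n(-39, k(7))*(-1506 + 1/(1274 + 206)) = (21 - 39)*(-1506 + 1/(1274 + 206)) = -18*(-1506 + 1/1480) = -18*(-2228879/1480) = 20059911/740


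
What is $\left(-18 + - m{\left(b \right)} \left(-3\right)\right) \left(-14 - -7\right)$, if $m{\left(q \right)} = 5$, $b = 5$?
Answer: $21$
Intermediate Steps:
$\left(-18 + - m{\left(b \right)} \left(-3\right)\right) \left(-14 - -7\right) = \left(-18 + \left(-1\right) 5 \left(-3\right)\right) \left(-14 - -7\right) = \left(-18 - -15\right) \left(-14 + 7\right) = \left(-18 + 15\right) \left(-7\right) = \left(-3\right) \left(-7\right) = 21$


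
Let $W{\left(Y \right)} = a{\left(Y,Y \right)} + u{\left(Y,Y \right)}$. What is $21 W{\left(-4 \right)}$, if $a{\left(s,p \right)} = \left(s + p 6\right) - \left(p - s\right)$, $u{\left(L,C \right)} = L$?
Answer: $-672$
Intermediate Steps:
$a{\left(s,p \right)} = 2 s + 5 p$ ($a{\left(s,p \right)} = \left(s + 6 p\right) - \left(p - s\right) = 2 s + 5 p$)
$W{\left(Y \right)} = 8 Y$ ($W{\left(Y \right)} = \left(2 Y + 5 Y\right) + Y = 7 Y + Y = 8 Y$)
$21 W{\left(-4 \right)} = 21 \cdot 8 \left(-4\right) = 21 \left(-32\right) = -672$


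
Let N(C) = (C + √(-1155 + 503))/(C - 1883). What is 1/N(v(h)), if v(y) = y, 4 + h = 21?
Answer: -31722/941 + 3732*I*√163/941 ≈ -33.711 + 50.634*I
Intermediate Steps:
h = 17 (h = -4 + 21 = 17)
N(C) = (C + 2*I*√163)/(-1883 + C) (N(C) = (C + √(-652))/(-1883 + C) = (C + 2*I*√163)/(-1883 + C))
1/N(v(h)) = 1/((17 + 2*I*√163)/(-1883 + 17)) = 1/((17 + 2*I*√163)/(-1866)) = 1/(-(17 + 2*I*√163)/1866) = 1/(-17/1866 - I*√163/933)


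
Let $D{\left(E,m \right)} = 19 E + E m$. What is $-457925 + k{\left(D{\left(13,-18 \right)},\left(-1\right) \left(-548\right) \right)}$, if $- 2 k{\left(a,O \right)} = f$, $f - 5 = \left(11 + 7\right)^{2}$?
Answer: $- \frac{916179}{2} \approx -4.5809 \cdot 10^{5}$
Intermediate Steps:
$f = 329$ ($f = 5 + \left(11 + 7\right)^{2} = 5 + 18^{2} = 5 + 324 = 329$)
$k{\left(a,O \right)} = - \frac{329}{2}$ ($k{\left(a,O \right)} = \left(- \frac{1}{2}\right) 329 = - \frac{329}{2}$)
$-457925 + k{\left(D{\left(13,-18 \right)},\left(-1\right) \left(-548\right) \right)} = -457925 - \frac{329}{2} = - \frac{916179}{2}$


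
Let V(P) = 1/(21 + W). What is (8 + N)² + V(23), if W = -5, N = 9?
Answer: 4625/16 ≈ 289.06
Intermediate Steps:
V(P) = 1/16 (V(P) = 1/(21 - 5) = 1/16)
(8 + N)² + V(23) = (8 + 9)² + 1/16 = 17² + 1/16 = 289 + 1/16 = 4625/16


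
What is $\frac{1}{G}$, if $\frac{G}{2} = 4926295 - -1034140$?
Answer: $\frac{1}{11920870} \approx 8.3886 \cdot 10^{-8}$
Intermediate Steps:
$G = 11920870$ ($G = 2 \left(4926295 - -1034140\right) = 2 \left(4926295 + 1034140\right) = 2 \cdot 5960435 = 11920870$)
$\frac{1}{G} = \frac{1}{11920870}$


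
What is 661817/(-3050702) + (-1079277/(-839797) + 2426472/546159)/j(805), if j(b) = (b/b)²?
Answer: 2570418608982236221/466414394954445182 ≈ 5.5110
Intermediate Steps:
j(b) = 1 (j(b) = 1² = 1)
661817/(-3050702) + (-1079277/(-839797) + 2426472/546159)/j(805) = 661817/(-3050702) + (-1079277/(-839797) + 2426472/546159)/1 = 661817*(-1/3050702) + (-1079277*(-1/839797) + 2426472*(1/546159))*1 = -661817/3050702 + (1079277/839797 + 808824/182053)*1 = -661817/3050702 + (875733584409/152887563241)*1 = -661817/3050702 + 875733584409/152887563241 = 2570418608982236221/466414394954445182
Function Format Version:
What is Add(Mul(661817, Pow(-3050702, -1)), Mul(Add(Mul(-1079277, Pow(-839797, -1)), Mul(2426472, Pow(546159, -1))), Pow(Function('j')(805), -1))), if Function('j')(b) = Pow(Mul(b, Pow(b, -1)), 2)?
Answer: Rational(2570418608982236221, 466414394954445182) ≈ 5.5110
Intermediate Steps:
Function('j')(b) = 1 (Function('j')(b) = Pow(1, 2) = 1)
Add(Mul(661817, Pow(-3050702, -1)), Mul(Add(Mul(-1079277, Pow(-839797, -1)), Mul(2426472, Pow(546159, -1))), Pow(Function('j')(805), -1))) = Add(Mul(661817, Pow(-3050702, -1)), Mul(Add(Mul(-1079277, Pow(-839797, -1)), Mul(2426472, Pow(546159, -1))), Pow(1, -1))) = Add(Mul(661817, Rational(-1, 3050702)), Mul(Add(Mul(-1079277, Rational(-1, 839797)), Mul(2426472, Rational(1, 546159))), 1)) = Add(Rational(-661817, 3050702), Mul(Add(Rational(1079277, 839797), Rational(808824, 182053)), 1)) = Add(Rational(-661817, 3050702), Mul(Rational(875733584409, 152887563241), 1)) = Add(Rational(-661817, 3050702), Rational(875733584409, 152887563241)) = Rational(2570418608982236221, 466414394954445182)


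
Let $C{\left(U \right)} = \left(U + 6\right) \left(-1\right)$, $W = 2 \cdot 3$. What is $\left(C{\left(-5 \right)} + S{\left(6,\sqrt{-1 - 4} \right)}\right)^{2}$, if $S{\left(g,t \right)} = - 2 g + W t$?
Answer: $\left(13 - 6 i \sqrt{5}\right)^{2} \approx -11.0 - 348.83 i$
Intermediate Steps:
$W = 6$
$C{\left(U \right)} = -6 - U$ ($C{\left(U \right)} = \left(6 + U\right) \left(-1\right) = -6 - U$)
$S{\left(g,t \right)} = - 2 g + 6 t$
$\left(C{\left(-5 \right)} + S{\left(6,\sqrt{-1 - 4} \right)}\right)^{2} = \left(\left(-6 - -5\right) + \left(\left(-2\right) 6 + 6 \sqrt{-1 - 4}\right)\right)^{2} = \left(\left(-6 + 5\right) - \left(12 - 6 \sqrt{-5}\right)\right)^{2} = \left(-1 - \left(12 - 6 i \sqrt{5}\right)\right)^{2} = \left(-13 + 6 i \sqrt{5}\right)^{2}$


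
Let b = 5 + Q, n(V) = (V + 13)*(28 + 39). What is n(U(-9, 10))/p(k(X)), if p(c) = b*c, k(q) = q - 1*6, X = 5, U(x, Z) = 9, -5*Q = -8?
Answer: -670/3 ≈ -223.33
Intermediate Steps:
Q = 8/5 (Q = -1/5*(-8) = 8/5 ≈ 1.6000)
n(V) = 871 + 67*V (n(V) = (13 + V)*67 = 871 + 67*V)
b = 33/5 (b = 5 + 8/5 = 33/5 ≈ 6.6000)
k(q) = -6 + q (k(q) = q - 6 = -6 + q)
p(c) = 33*c/5
n(U(-9, 10))/p(k(X)) = (871 + 67*9)/((33*(-6 + 5)/5)) = (871 + 603)/(((33/5)*(-1))) = 1474/(-33/5) = 1474*(-5/33) = -670/3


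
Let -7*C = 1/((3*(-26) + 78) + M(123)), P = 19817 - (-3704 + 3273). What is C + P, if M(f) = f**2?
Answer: 2144323943/105903 ≈ 20248.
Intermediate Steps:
P = 20248 (P = 19817 - 1*(-431) = 19817 + 431 = 20248)
C = -1/105903 (C = -1/(7*((3*(-26) + 78) + 123**2)) = -1/(7*((-78 + 78) + 15129)) = -1/(7*(0 + 15129)) = -1/7/15129 = -1/7*1/15129 = -1/105903 ≈ -9.4426e-6)
C + P = -1/105903 + 20248 = 2144323943/105903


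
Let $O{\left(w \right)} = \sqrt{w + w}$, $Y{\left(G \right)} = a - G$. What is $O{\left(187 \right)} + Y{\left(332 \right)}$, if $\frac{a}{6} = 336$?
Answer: $1684 + \sqrt{374} \approx 1703.3$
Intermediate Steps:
$a = 2016$ ($a = 6 \cdot 336 = 2016$)
$Y{\left(G \right)} = 2016 - G$
$O{\left(w \right)} = \sqrt{2} \sqrt{w}$ ($O{\left(w \right)} = \sqrt{2 w} = \sqrt{2} \sqrt{w}$)
$O{\left(187 \right)} + Y{\left(332 \right)} = \sqrt{2} \sqrt{187} + \left(2016 - 332\right) = \sqrt{374} + \left(2016 - 332\right) = \sqrt{374} + 1684 = 1684 + \sqrt{374}$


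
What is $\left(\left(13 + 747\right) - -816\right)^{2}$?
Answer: $2483776$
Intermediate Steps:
$\left(\left(13 + 747\right) - -816\right)^{2} = \left(760 + 816\right)^{2} = 1576^{2} = 2483776$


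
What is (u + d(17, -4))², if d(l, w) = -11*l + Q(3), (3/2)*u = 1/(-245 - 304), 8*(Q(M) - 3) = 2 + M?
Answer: 5837853307225/173606976 ≈ 33627.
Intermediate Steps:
Q(M) = 13/4 + M/8 (Q(M) = 3 + (2 + M)/8 = 3 + (¼ + M/8) = 13/4 + M/8)
u = -2/1647 (u = 2/(3*(-245 - 304)) = (⅔)/(-549) = (⅔)*(-1/549) = -2/1647 ≈ -0.0012143)
d(l, w) = 29/8 - 11*l (d(l, w) = -11*l + (13/4 + (⅛)*3) = -11*l + (13/4 + 3/8) = -11*l + 29/8 = 29/8 - 11*l)
(u + d(17, -4))² = (-2/1647 + (29/8 - 11*17))² = (-2/1647 + (29/8 - 187))² = (-2/1647 - 1467/8)² = (-2416165/13176)² = 5837853307225/173606976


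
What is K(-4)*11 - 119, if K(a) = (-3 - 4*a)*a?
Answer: -691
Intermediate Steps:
K(a) = a*(-3 - 4*a)
K(-4)*11 - 119 = -1*(-4)*(3 + 4*(-4))*11 - 119 = -1*(-4)*(3 - 16)*11 - 119 = -1*(-4)*(-13)*11 - 119 = -52*11 - 119 = -572 - 119 = -691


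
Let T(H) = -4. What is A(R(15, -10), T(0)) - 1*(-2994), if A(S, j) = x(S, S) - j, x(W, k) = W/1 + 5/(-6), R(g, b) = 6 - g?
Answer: 17929/6 ≈ 2988.2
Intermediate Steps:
x(W, k) = -⅚ + W (x(W, k) = W*1 + 5*(-⅙) = W - ⅚ = -⅚ + W)
A(S, j) = -⅚ + S - j (A(S, j) = (-⅚ + S) - j = -⅚ + S - j)
A(R(15, -10), T(0)) - 1*(-2994) = (-⅚ + (6 - 1*15) - 1*(-4)) - 1*(-2994) = (-⅚ + (6 - 15) + 4) + 2994 = (-⅚ - 9 + 4) + 2994 = -35/6 + 2994 = 17929/6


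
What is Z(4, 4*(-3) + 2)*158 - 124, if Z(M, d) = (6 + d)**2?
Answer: 2404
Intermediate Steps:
Z(4, 4*(-3) + 2)*158 - 124 = (6 + (4*(-3) + 2))**2*158 - 124 = (6 + (-12 + 2))**2*158 - 124 = (6 - 10)**2*158 - 124 = (-4)**2*158 - 124 = 16*158 - 124 = 2528 - 124 = 2404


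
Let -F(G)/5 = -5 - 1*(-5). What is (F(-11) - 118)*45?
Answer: -5310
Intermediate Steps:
F(G) = 0 (F(G) = -5*(-5 - 1*(-5)) = -5*(-5 + 5) = -5*0 = 0)
(F(-11) - 118)*45 = (0 - 118)*45 = -118*45 = -5310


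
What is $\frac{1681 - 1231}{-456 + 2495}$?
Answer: $\frac{450}{2039} \approx 0.2207$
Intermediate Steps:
$\frac{1681 - 1231}{-456 + 2495} = \frac{1681 + \left(-1546 + 315\right)}{2039} = \left(1681 - 1231\right) \frac{1}{2039} = 450 \cdot \frac{1}{2039} = \frac{450}{2039}$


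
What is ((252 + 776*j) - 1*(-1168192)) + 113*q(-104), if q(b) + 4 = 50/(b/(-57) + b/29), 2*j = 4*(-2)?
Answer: 1691407203/1456 ≈ 1.1617e+6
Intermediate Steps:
j = -4 (j = (4*(-2))/2 = (1/2)*(-8) = -4)
q(b) = -4 + 41325/(14*b) (q(b) = -4 + 50/(b/(-57) + b/29) = -4 + 50/(b*(-1/57) + b*(1/29)) = -4 + 50/(-b/57 + b/29) = -4 + 50/((28*b/1653)) = -4 + 50*(1653/(28*b)) = -4 + 41325/(14*b))
((252 + 776*j) - 1*(-1168192)) + 113*q(-104) = ((252 + 776*(-4)) - 1*(-1168192)) + 113*(-4 + (41325/14)/(-104)) = ((252 - 3104) + 1168192) + 113*(-4 + (41325/14)*(-1/104)) = (-2852 + 1168192) + 113*(-4 - 41325/1456) = 1165340 + 113*(-47149/1456) = 1165340 - 5327837/1456 = 1691407203/1456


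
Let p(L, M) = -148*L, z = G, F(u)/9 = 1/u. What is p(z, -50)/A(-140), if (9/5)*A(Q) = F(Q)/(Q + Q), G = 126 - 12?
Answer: -132276480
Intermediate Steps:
G = 114
F(u) = 9/u
z = 114
A(Q) = 5/(2*Q²) (A(Q) = 5*((9/Q)/(Q + Q))/9 = 5*((9/Q)/((2*Q)))/9 = 5*((9/Q)*(1/(2*Q)))/9 = 5*(9/(2*Q²))/9 = 5/(2*Q²))
p(z, -50)/A(-140) = (-148*114)/(((5/2)/(-140)²)) = -16872/((5/2)*(1/19600)) = -16872/1/7840 = -16872*7840 = -132276480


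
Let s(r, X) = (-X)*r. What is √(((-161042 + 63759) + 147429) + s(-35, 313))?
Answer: 3*√6789 ≈ 247.19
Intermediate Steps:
s(r, X) = -X*r
√(((-161042 + 63759) + 147429) + s(-35, 313)) = √(((-161042 + 63759) + 147429) - 1*313*(-35)) = √((-97283 + 147429) + 10955) = √(50146 + 10955) = √61101 = 3*√6789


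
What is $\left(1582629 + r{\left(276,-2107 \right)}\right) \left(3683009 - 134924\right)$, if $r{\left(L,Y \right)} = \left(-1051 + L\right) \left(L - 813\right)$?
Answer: $7091926490340$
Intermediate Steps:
$r{\left(L,Y \right)} = \left(-1051 + L\right) \left(-813 + L\right)$
$\left(1582629 + r{\left(276,-2107 \right)}\right) \left(3683009 - 134924\right) = \left(1582629 + \left(854463 + 276^{2} - 514464\right)\right) \left(3683009 - 134924\right) = \left(1582629 + \left(854463 + 76176 - 514464\right)\right) 3548085 = \left(1582629 + 416175\right) 3548085 = 1998804 \cdot 3548085 = 7091926490340$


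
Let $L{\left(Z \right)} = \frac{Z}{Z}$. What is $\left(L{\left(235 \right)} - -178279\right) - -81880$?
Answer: $260160$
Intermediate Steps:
$L{\left(Z \right)} = 1$
$\left(L{\left(235 \right)} - -178279\right) - -81880 = \left(1 - -178279\right) - -81880 = \left(1 + 178279\right) + 81880 = 178280 + 81880 = 260160$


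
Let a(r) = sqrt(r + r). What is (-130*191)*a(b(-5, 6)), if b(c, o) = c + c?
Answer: -49660*I*sqrt(5) ≈ -1.1104e+5*I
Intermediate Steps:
b(c, o) = 2*c
a(r) = sqrt(2)*sqrt(r) (a(r) = sqrt(2*r) = sqrt(2)*sqrt(r))
(-130*191)*a(b(-5, 6)) = (-130*191)*(sqrt(2)*sqrt(2*(-5))) = -24830*sqrt(2)*sqrt(-10) = -24830*sqrt(2)*I*sqrt(10) = -49660*I*sqrt(5)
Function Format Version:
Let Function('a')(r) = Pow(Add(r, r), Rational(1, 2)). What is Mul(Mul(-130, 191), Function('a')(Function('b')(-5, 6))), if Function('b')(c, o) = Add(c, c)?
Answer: Mul(-49660, I, Pow(5, Rational(1, 2))) ≈ Mul(-1.1104e+5, I)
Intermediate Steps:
Function('b')(c, o) = Mul(2, c)
Function('a')(r) = Mul(Pow(2, Rational(1, 2)), Pow(r, Rational(1, 2))) (Function('a')(r) = Pow(Mul(2, r), Rational(1, 2)) = Mul(Pow(2, Rational(1, 2)), Pow(r, Rational(1, 2))))
Mul(Mul(-130, 191), Function('a')(Function('b')(-5, 6))) = Mul(Mul(-130, 191), Mul(Pow(2, Rational(1, 2)), Pow(Mul(2, -5), Rational(1, 2)))) = Mul(-24830, Mul(Pow(2, Rational(1, 2)), Pow(-10, Rational(1, 2)))) = Mul(-24830, Mul(Pow(2, Rational(1, 2)), Mul(I, Pow(10, Rational(1, 2))))) = Mul(-24830, Mul(2, I, Pow(5, Rational(1, 2)))) = Mul(-49660, I, Pow(5, Rational(1, 2)))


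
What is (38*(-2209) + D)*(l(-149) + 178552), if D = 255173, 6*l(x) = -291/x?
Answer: 9110960587983/298 ≈ 3.0574e+10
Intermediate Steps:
l(x) = -97/(2*x) (l(x) = (-291/x)/6 = -97/(2*x))
(38*(-2209) + D)*(l(-149) + 178552) = (38*(-2209) + 255173)*(-97/2/(-149) + 178552) = (-83942 + 255173)*(-97/2*(-1/149) + 178552) = 171231*(97/298 + 178552) = 171231*(53208593/298) = 9110960587983/298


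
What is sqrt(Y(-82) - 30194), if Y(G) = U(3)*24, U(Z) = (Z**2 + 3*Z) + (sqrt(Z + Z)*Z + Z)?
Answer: sqrt(-29690 + 72*sqrt(6)) ≈ 171.8*I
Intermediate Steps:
U(Z) = Z**2 + 4*Z + sqrt(2)*Z**(3/2) (U(Z) = (Z**2 + 3*Z) + (sqrt(2*Z)*Z + Z) = (Z**2 + 3*Z) + ((sqrt(2)*sqrt(Z))*Z + Z) = (Z**2 + 3*Z) + (sqrt(2)*Z**(3/2) + Z) = (Z**2 + 3*Z) + (Z + sqrt(2)*Z**(3/2)) = Z**2 + 4*Z + sqrt(2)*Z**(3/2))
Y(G) = 504 + 72*sqrt(6) (Y(G) = (3**2 + 4*3 + sqrt(2)*3**(3/2))*24 = (9 + 12 + sqrt(2)*(3*sqrt(3)))*24 = (9 + 12 + 3*sqrt(6))*24 = (21 + 3*sqrt(6))*24 = 504 + 72*sqrt(6))
sqrt(Y(-82) - 30194) = sqrt((504 + 72*sqrt(6)) - 30194) = sqrt(-29690 + 72*sqrt(6))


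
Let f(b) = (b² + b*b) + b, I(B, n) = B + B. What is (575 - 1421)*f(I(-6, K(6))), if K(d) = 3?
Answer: -233496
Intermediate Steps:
I(B, n) = 2*B
f(b) = b + 2*b² (f(b) = (b² + b²) + b = 2*b² + b = b + 2*b²)
(575 - 1421)*f(I(-6, K(6))) = (575 - 1421)*((2*(-6))*(1 + 2*(2*(-6)))) = -(-10152)*(1 + 2*(-12)) = -(-10152)*(1 - 24) = -(-10152)*(-23) = -846*276 = -233496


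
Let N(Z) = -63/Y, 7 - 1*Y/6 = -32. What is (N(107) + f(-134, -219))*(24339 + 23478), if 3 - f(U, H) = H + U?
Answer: 442259433/26 ≈ 1.7010e+7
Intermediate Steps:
Y = 234 (Y = 42 - 6*(-32) = 42 + 192 = 234)
N(Z) = -7/26 (N(Z) = -63/234 = -63*1/234 = -7/26)
f(U, H) = 3 - H - U (f(U, H) = 3 - (H + U) = 3 + (-H - U) = 3 - H - U)
(N(107) + f(-134, -219))*(24339 + 23478) = (-7/26 + (3 - 1*(-219) - 1*(-134)))*(24339 + 23478) = (-7/26 + (3 + 219 + 134))*47817 = (-7/26 + 356)*47817 = (9249/26)*47817 = 442259433/26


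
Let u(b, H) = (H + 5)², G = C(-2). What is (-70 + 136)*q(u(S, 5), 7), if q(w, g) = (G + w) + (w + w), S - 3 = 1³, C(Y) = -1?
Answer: 19734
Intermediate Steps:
S = 4 (S = 3 + 1³ = 3 + 1 = 4)
G = -1
u(b, H) = (5 + H)²
q(w, g) = -1 + 3*w (q(w, g) = (-1 + w) + (w + w) = (-1 + w) + 2*w = -1 + 3*w)
(-70 + 136)*q(u(S, 5), 7) = (-70 + 136)*(-1 + 3*(5 + 5)²) = 66*(-1 + 3*10²) = 66*(-1 + 3*100) = 66*(-1 + 300) = 66*299 = 19734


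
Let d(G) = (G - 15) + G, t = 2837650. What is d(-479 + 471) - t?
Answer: -2837681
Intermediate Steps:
d(G) = -15 + 2*G (d(G) = (-15 + G) + G = -15 + 2*G)
d(-479 + 471) - t = (-15 + 2*(-479 + 471)) - 1*2837650 = (-15 + 2*(-8)) - 2837650 = (-15 - 16) - 2837650 = -31 - 2837650 = -2837681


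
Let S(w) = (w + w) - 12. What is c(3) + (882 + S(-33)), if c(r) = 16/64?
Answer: 3217/4 ≈ 804.25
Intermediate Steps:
c(r) = 1/4 (c(r) = 16*(1/64) = 1/4)
S(w) = -12 + 2*w (S(w) = 2*w - 12 = -12 + 2*w)
c(3) + (882 + S(-33)) = 1/4 + (882 + (-12 + 2*(-33))) = 1/4 + (882 + (-12 - 66)) = 1/4 + (882 - 78) = 1/4 + 804 = 3217/4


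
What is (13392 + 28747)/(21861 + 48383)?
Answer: 42139/70244 ≈ 0.59989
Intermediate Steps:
(13392 + 28747)/(21861 + 48383) = 42139/70244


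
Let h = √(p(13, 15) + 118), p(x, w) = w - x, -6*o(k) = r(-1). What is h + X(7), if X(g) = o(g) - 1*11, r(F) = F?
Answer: -65/6 + 2*√30 ≈ 0.12112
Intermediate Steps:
o(k) = ⅙ (o(k) = -⅙*(-1) = ⅙)
h = 2*√30 (h = √((15 - 1*13) + 118) = √((15 - 13) + 118) = √(2 + 118) = √120 = 2*√30 ≈ 10.954)
X(g) = -65/6 (X(g) = ⅙ - 1*11 = ⅙ - 11 = -65/6)
h + X(7) = 2*√30 - 65/6 = -65/6 + 2*√30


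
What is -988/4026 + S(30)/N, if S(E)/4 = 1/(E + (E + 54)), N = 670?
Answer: -3143639/12812745 ≈ -0.24535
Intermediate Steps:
S(E) = 4/(54 + 2*E) (S(E) = 4/(E + (E + 54)) = 4/(E + (54 + E)) = 4/(54 + 2*E))
-988/4026 + S(30)/N = -988/4026 + (2/(27 + 30))/670 = -988*1/4026 + (2/57)*(1/670) = -494/2013 + (2*(1/57))*(1/670) = -494/2013 + (2/57)*(1/670) = -494/2013 + 1/19095 = -3143639/12812745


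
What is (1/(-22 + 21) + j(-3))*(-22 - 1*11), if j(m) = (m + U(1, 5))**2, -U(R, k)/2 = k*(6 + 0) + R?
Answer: -139392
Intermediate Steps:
U(R, k) = -12*k - 2*R (U(R, k) = -2*(k*(6 + 0) + R) = -2*(k*6 + R) = -2*(6*k + R) = -2*(R + 6*k) = -12*k - 2*R)
j(m) = (-62 + m)**2 (j(m) = (m + (-12*5 - 2*1))**2 = (m + (-60 - 2))**2 = (m - 62)**2 = (-62 + m)**2)
(1/(-22 + 21) + j(-3))*(-22 - 1*11) = (1/(-22 + 21) + (-62 - 3)**2)*(-22 - 1*11) = (1/(-1) + (-65)**2)*(-22 - 11) = (-1 + 4225)*(-33) = 4224*(-33) = -139392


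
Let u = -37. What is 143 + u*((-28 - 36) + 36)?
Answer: 1179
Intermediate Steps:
143 + u*((-28 - 36) + 36) = 143 - 37*((-28 - 36) + 36) = 143 - 37*(-64 + 36) = 143 - 37*(-28) = 143 + 1036 = 1179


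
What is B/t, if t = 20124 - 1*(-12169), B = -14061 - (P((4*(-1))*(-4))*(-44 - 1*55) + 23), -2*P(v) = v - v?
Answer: -14084/32293 ≈ -0.43613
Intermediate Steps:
P(v) = 0 (P(v) = -(v - v)/2 = -½*0 = 0)
B = -14084 (B = -14061 - (0*(-44 - 1*55) + 23) = -14061 - (0*(-44 - 55) + 23) = -14061 - (0*(-99) + 23) = -14061 - (0 + 23) = -14061 - 1*23 = -14061 - 23 = -14084)
t = 32293 (t = 20124 + 12169 = 32293)
B/t = -14084/32293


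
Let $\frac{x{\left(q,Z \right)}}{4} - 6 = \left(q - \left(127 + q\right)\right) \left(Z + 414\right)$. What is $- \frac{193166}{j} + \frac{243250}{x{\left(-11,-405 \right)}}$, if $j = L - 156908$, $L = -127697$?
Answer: $- \frac{34175823641}{647191770} \approx -52.806$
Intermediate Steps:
$j = -284605$ ($j = -127697 - 156908 = -284605$)
$x{\left(q,Z \right)} = -210288 - 508 Z$ ($x{\left(q,Z \right)} = 24 + 4 \left(q - \left(127 + q\right)\right) \left(Z + 414\right) = 24 + 4 \left(- 127 \left(414 + Z\right)\right) = 24 + 4 \left(-52578 - 127 Z\right) = 24 - \left(210312 + 508 Z\right) = -210288 - 508 Z$)
$- \frac{193166}{j} + \frac{243250}{x{\left(-11,-405 \right)}} = - \frac{193166}{-284605} + \frac{243250}{-210288 - -205740} = \left(-193166\right) \left(- \frac{1}{284605}\right) + \frac{243250}{-210288 + 205740} = \frac{193166}{284605} + \frac{243250}{-4548} = \frac{193166}{284605} + 243250 \left(- \frac{1}{4548}\right) = \frac{193166}{284605} - \frac{121625}{2274} = - \frac{34175823641}{647191770}$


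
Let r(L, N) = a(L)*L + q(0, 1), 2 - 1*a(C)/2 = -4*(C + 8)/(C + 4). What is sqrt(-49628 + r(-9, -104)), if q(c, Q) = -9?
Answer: I*sqrt(1242185)/5 ≈ 222.91*I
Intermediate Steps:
a(C) = 4 + 8*(8 + C)/(4 + C) (a(C) = 4 - (-8)*(C + 8)/(C + 4) = 4 - (-8)*(8 + C)/(4 + C) = 4 + 8*(8 + C)/(4 + C))
r(L, N) = -9 + 4*L*(20 + 3*L)/(4 + L) (r(L, N) = (4*(20 + 3*L)/(4 + L))*L - 9 = 4*L*(20 + 3*L)/(4 + L) - 9 = -9 + 4*L*(20 + 3*L)/(4 + L))
sqrt(-49628 + r(-9, -104)) = sqrt(-49628 + (-36 + 12*(-9)**2 + 71*(-9))/(4 - 9)) = sqrt(-49628 + (-36 + 12*81 - 639)/(-5)) = sqrt(-49628 - (-36 + 972 - 639)/5) = sqrt(-49628 - 1/5*297) = sqrt(-49628 - 297/5) = sqrt(-248437/5) = I*sqrt(1242185)/5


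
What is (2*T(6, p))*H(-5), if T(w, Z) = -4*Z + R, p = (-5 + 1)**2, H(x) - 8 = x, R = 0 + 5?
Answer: -354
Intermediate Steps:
R = 5
H(x) = 8 + x
p = 16 (p = (-4)**2 = 16)
T(w, Z) = 5 - 4*Z (T(w, Z) = -4*Z + 5 = 5 - 4*Z)
(2*T(6, p))*H(-5) = (2*(5 - 4*16))*(8 - 5) = (2*(5 - 64))*3 = (2*(-59))*3 = -118*3 = -354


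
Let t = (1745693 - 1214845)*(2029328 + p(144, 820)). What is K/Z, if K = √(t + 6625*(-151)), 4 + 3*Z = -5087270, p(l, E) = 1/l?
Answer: -√9695373421099/5087274 ≈ -0.61206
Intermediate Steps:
Z = -1695758 (Z = -4/3 + (⅓)*(-5087270) = -4/3 - 5087270/3 = -1695758)
t = 9695382424474/9 (t = (1745693 - 1214845)*(2029328 + 1/144) = 530848*(2029328 + 1/144) = 530848*(292223233/144) = 9695382424474/9 ≈ 1.0773e+12)
K = √9695373421099/3 (K = √(9695382424474/9 + 6625*(-151)) = √(9695382424474/9 - 1000375) = √(9695373421099/9) = √9695373421099/3 ≈ 1.0379e+6)
K/Z = (√9695373421099/3)/(-1695758) = (√9695373421099/3)*(-1/1695758) = -√9695373421099/5087274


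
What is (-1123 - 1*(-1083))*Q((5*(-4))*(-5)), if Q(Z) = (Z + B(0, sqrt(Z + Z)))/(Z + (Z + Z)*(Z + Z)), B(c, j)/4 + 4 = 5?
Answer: -208/2005 ≈ -0.10374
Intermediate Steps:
B(c, j) = 4 (B(c, j) = -16 + 4*5 = -16 + 20 = 4)
Q(Z) = (4 + Z)/(Z + 4*Z**2) (Q(Z) = (Z + 4)/(Z + (Z + Z)*(Z + Z)) = (4 + Z)/(Z + (2*Z)*(2*Z)) = (4 + Z)/(Z + 4*Z**2))
(-1123 - 1*(-1083))*Q((5*(-4))*(-5)) = (-1123 - 1*(-1083))*((4 + (5*(-4))*(-5))/((((5*(-4))*(-5)))*(1 + 4*((5*(-4))*(-5))))) = (-1123 + 1083)*((4 - 20*(-5))/(((-20*(-5)))*(1 + 4*(-20*(-5))))) = -40*(4 + 100)/(100*(1 + 4*100)) = -2*104/(5*(1 + 400)) = -2*104/(5*401) = -40*26/10025 = -208/2005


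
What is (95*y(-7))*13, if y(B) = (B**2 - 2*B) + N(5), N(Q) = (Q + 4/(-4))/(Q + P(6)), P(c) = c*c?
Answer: 3194945/41 ≈ 77926.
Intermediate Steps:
P(c) = c**2
N(Q) = (-1 + Q)/(36 + Q) (N(Q) = (Q + 4/(-4))/(Q + 6**2) = (Q + 4*(-1/4))/(Q + 36) = (Q - 1)/(36 + Q) = (-1 + Q)/(36 + Q))
y(B) = 4/41 + B**2 - 2*B (y(B) = (B**2 - 2*B) + (-1 + 5)/(36 + 5) = (B**2 - 2*B) + 4/41 = 4/41 + B**2 - 2*B)
(95*y(-7))*13 = (95*(4/41 + (-7)**2 - 2*(-7)))*13 = (95*(4/41 + 49 + 14))*13 = (95*(2587/41))*13 = (245765/41)*13 = 3194945/41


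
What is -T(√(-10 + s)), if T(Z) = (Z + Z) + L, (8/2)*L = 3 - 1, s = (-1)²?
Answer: -½ - 6*I ≈ -0.5 - 6.0*I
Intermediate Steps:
s = 1
L = ½ (L = (3 - 1)/4 = (¼)*2 = ½ ≈ 0.50000)
T(Z) = ½ + 2*Z (T(Z) = (Z + Z) + ½ = 2*Z + ½ = ½ + 2*Z)
-T(√(-10 + s)) = -(½ + 2*√(-10 + 1)) = -(½ + 2*√(-9)) = -(½ + 2*(3*I)) = -(½ + 6*I) = -½ - 6*I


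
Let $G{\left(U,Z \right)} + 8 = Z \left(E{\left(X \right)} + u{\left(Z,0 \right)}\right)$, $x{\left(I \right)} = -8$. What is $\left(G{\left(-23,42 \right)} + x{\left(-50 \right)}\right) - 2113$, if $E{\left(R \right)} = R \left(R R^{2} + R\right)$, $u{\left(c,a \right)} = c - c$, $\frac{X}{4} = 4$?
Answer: $2761135$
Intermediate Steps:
$X = 16$ ($X = 4 \cdot 4 = 16$)
$u{\left(c,a \right)} = 0$
$E{\left(R \right)} = R \left(R + R^{3}\right)$ ($E{\left(R \right)} = R \left(R^{3} + R\right) = R \left(R + R^{3}\right)$)
$G{\left(U,Z \right)} = -8 + 65792 Z$ ($G{\left(U,Z \right)} = -8 + Z \left(\left(16^{2} + 16^{4}\right) + 0\right) = -8 + Z \left(\left(256 + 65536\right) + 0\right) = -8 + Z \left(65792 + 0\right) = -8 + Z 65792 = -8 + 65792 Z$)
$\left(G{\left(-23,42 \right)} + x{\left(-50 \right)}\right) - 2113 = \left(\left(-8 + 65792 \cdot 42\right) - 8\right) - 2113 = \left(\left(-8 + 2763264\right) - 8\right) - 2113 = \left(2763256 - 8\right) - 2113 = 2763248 - 2113 = 2761135$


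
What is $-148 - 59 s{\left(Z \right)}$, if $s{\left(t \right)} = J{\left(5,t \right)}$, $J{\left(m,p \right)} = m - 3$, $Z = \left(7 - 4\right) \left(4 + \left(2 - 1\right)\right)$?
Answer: $-266$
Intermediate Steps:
$Z = 15$ ($Z = 3 \left(4 + \left(2 - 1\right)\right) = 3 \left(4 + 1\right) = 3 \cdot 5 = 15$)
$J{\left(m,p \right)} = -3 + m$
$s{\left(t \right)} = 2$ ($s{\left(t \right)} = -3 + 5 = 2$)
$-148 - 59 s{\left(Z \right)} = -148 - 118 = -266$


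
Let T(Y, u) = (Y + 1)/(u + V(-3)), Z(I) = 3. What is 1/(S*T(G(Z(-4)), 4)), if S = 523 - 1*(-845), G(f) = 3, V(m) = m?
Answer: 1/5472 ≈ 0.00018275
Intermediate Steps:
T(Y, u) = (1 + Y)/(-3 + u) (T(Y, u) = (Y + 1)/(u - 3) = (1 + Y)/(-3 + u))
S = 1368 (S = 523 + 845 = 1368)
1/(S*T(G(Z(-4)), 4)) = 1/(1368*((1 + 3)/(-3 + 4))) = 1/(1368*(4/1)) = 1/(1368*(1*4)) = 1/(1368*4) = 1/5472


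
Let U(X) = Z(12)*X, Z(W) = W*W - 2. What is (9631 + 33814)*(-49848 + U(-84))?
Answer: -2683858320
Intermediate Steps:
Z(W) = -2 + W**2 (Z(W) = W**2 - 2 = -2 + W**2)
U(X) = 142*X (U(X) = (-2 + 12**2)*X = (-2 + 144)*X = 142*X)
(9631 + 33814)*(-49848 + U(-84)) = (9631 + 33814)*(-49848 + 142*(-84)) = 43445*(-49848 - 11928) = 43445*(-61776) = -2683858320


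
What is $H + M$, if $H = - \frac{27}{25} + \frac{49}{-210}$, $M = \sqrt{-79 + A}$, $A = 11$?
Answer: $- \frac{197}{150} + 2 i \sqrt{17} \approx -1.3133 + 8.2462 i$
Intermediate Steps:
$M = 2 i \sqrt{17}$ ($M = \sqrt{-79 + 11} = \sqrt{-68} = 2 i \sqrt{17} \approx 8.2462 i$)
$H = - \frac{197}{150}$ ($H = \left(-27\right) \frac{1}{25} + 49 \left(- \frac{1}{210}\right) = - \frac{27}{25} - \frac{7}{30} = - \frac{197}{150} \approx -1.3133$)
$H + M = - \frac{197}{150} + 2 i \sqrt{17}$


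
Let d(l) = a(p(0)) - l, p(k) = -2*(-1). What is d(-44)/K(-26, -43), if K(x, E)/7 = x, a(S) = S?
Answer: -23/91 ≈ -0.25275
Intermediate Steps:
p(k) = 2
K(x, E) = 7*x
d(l) = 2 - l
d(-44)/K(-26, -43) = (2 - 1*(-44))/((7*(-26))) = (2 + 44)/(-182) = 46*(-1/182) = -23/91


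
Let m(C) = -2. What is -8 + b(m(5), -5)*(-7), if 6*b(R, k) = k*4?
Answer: 46/3 ≈ 15.333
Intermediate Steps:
b(R, k) = 2*k/3 (b(R, k) = (k*4)/6 = (4*k)/6 = 2*k/3)
-8 + b(m(5), -5)*(-7) = -8 + ((⅔)*(-5))*(-7) = -8 - 10/3*(-7) = -8 + 70/3 = 46/3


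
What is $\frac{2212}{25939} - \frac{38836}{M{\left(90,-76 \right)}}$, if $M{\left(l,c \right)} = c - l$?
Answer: $\frac{503867098}{2152937} \approx 234.04$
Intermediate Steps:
$\frac{2212}{25939} - \frac{38836}{M{\left(90,-76 \right)}} = \frac{2212}{25939} - \frac{38836}{-76 - 90} = 2212 \cdot \frac{1}{25939} - \frac{38836}{-76 - 90} = \frac{2212}{25939} - \frac{38836}{-166} = \frac{2212}{25939} - - \frac{19418}{83} = \frac{2212}{25939} + \frac{19418}{83} = \frac{503867098}{2152937}$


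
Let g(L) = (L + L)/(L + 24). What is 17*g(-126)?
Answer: 42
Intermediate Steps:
g(L) = 2*L/(24 + L) (g(L) = (2*L)/(24 + L) = 2*L/(24 + L))
17*g(-126) = 17*(2*(-126)/(24 - 126)) = 17*(2*(-126)/(-102)) = 17*(2*(-126)*(-1/102)) = 17*(42/17) = 42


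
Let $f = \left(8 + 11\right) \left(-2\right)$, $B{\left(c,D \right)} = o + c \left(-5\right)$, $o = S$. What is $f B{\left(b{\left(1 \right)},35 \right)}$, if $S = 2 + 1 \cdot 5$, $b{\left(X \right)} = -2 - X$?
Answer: $-836$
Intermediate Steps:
$S = 7$ ($S = 2 + 5 = 7$)
$o = 7$
$B{\left(c,D \right)} = 7 - 5 c$ ($B{\left(c,D \right)} = 7 + c \left(-5\right) = 7 - 5 c$)
$f = -38$ ($f = 19 \left(-2\right) = -38$)
$f B{\left(b{\left(1 \right)},35 \right)} = - 38 \left(7 - 5 \left(-2 - 1\right)\right) = - 38 \left(7 - -15\right) = - 38 \left(7 + 15\right) = \left(-38\right) 22 = -836$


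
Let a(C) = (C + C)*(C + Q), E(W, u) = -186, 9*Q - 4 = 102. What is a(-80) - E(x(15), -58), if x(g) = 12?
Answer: 99914/9 ≈ 11102.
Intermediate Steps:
Q = 106/9 (Q = 4/9 + (⅑)*102 = 4/9 + 34/3 = 106/9 ≈ 11.778)
a(C) = 2*C*(106/9 + C) (a(C) = (C + C)*(C + 106/9) = (2*C)*(106/9 + C) = 2*C*(106/9 + C))
a(-80) - E(x(15), -58) = (2/9)*(-80)*(106 + 9*(-80)) - 1*(-186) = (2/9)*(-80)*(106 - 720) + 186 = (2/9)*(-80)*(-614) + 186 = 98240/9 + 186 = 99914/9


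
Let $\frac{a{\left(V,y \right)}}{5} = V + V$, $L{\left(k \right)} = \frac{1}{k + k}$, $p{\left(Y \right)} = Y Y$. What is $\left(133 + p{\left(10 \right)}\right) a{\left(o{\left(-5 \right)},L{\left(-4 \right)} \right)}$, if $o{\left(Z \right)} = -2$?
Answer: $-4660$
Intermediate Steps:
$p{\left(Y \right)} = Y^{2}$
$L{\left(k \right)} = \frac{1}{2 k}$
$a{\left(V,y \right)} = 10 V$ ($a{\left(V,y \right)} = 5 \left(V + V\right) = 5 \cdot 2 V = 10 V$)
$\left(133 + p{\left(10 \right)}\right) a{\left(o{\left(-5 \right)},L{\left(-4 \right)} \right)} = \left(133 + 10^{2}\right) 10 \left(-2\right) = \left(133 + 100\right) \left(-20\right) = 233 \left(-20\right) = -4660$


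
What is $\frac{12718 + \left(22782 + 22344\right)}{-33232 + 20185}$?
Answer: $- \frac{57844}{13047} \approx -4.4335$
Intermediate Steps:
$\frac{12718 + \left(22782 + 22344\right)}{-33232 + 20185} = \frac{12718 + 45126}{-13047} = 57844 \left(- \frac{1}{13047}\right) = - \frac{57844}{13047}$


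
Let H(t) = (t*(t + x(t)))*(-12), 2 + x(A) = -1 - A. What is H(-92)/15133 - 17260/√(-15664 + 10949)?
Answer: -3312/15133 + 3452*I*√4715/943 ≈ -0.21886 + 251.36*I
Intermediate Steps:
x(A) = -3 - A (x(A) = -2 + (-1 - A) = -3 - A)
H(t) = 36*t (H(t) = (t*(t + (-3 - t)))*(-12) = (t*(-3))*(-12) = -3*t*(-12) = 36*t)
H(-92)/15133 - 17260/√(-15664 + 10949) = (36*(-92))/15133 - 17260/√(-15664 + 10949) = -3312*1/15133 - 17260*(-I*√4715/4715) = -3312/15133 - 17260*(-I*√4715/4715) = -3312/15133 - (-3452)*I*√4715/943 = -3312/15133 + 3452*I*√4715/943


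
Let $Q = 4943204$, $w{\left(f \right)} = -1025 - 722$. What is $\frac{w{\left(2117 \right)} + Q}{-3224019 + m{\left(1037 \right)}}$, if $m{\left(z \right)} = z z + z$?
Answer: $- \frac{4941457}{2147613} \approx -2.3009$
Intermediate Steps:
$w{\left(f \right)} = -1747$
$m{\left(z \right)} = z + z^{2}$ ($m{\left(z \right)} = z^{2} + z = z + z^{2}$)
$\frac{w{\left(2117 \right)} + Q}{-3224019 + m{\left(1037 \right)}} = \frac{-1747 + 4943204}{-3224019 + 1037 \left(1 + 1037\right)} = \frac{4941457}{-3224019 + 1037 \cdot 1038} = \frac{4941457}{-3224019 + 1076406} = \frac{4941457}{-2147613} = 4941457 \left(- \frac{1}{2147613}\right) = - \frac{4941457}{2147613}$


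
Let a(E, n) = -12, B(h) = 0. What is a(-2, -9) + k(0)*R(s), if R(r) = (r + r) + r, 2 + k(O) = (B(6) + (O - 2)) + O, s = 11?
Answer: -144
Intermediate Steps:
k(O) = -4 + 2*O (k(O) = -2 + ((0 + (O - 2)) + O) = -2 + ((0 + (-2 + O)) + O) = -2 + ((-2 + O) + O) = -2 + (-2 + 2*O) = -4 + 2*O)
R(r) = 3*r (R(r) = 2*r + r = 3*r)
a(-2, -9) + k(0)*R(s) = -12 + (-4 + 2*0)*(3*11) = -12 + (-4 + 0)*33 = -12 - 4*33 = -12 - 132 = -144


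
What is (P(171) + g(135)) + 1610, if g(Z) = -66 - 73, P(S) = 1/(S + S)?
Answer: 503083/342 ≈ 1471.0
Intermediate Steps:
P(S) = 1/(2*S)
g(Z) = -139
(P(171) + g(135)) + 1610 = ((½)/171 - 139) + 1610 = ((½)*(1/171) - 139) + 1610 = (1/342 - 139) + 1610 = -47537/342 + 1610 = 503083/342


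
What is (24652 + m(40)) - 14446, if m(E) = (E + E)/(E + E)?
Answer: 10207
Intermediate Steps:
m(E) = 1 (m(E) = (2*E)/((2*E)) = (2*E)*(1/(2*E)) = 1)
(24652 + m(40)) - 14446 = (24652 + 1) - 14446 = 24653 - 14446 = 10207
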